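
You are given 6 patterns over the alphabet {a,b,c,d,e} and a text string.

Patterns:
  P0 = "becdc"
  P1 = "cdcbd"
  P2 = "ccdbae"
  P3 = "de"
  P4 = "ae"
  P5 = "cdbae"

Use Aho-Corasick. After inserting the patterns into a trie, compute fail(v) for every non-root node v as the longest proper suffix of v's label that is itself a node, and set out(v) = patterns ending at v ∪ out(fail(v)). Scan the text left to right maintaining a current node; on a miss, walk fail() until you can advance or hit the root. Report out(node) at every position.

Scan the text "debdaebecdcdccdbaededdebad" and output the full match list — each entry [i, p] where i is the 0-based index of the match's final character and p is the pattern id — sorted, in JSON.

Build automaton:
Trie nodes:
  n0 'ε': a→18 b→1 c→6 d→16
  n1 'b': e→2
  n2 'be': c→3
  n3 'bec': d→4
  n4 'becd': c→5
  n5 'becdc': ·  ←P0
  n6 'c': c→11 d→7
  n7 'cd': b→20 c→8
  n8 'cdc': b→9
  n9 'cdcb': d→10
  n10 'cdcbd': ·  ←P1
  n11 'cc': d→12
  n12 'ccd': b→13
  n13 'ccdb': a→14
  n14 'ccdba': e→15
  n15 'ccdbae': ·  ←P2
  n16 'd': e→17
  n17 'de': ·  ←P3
  n18 'a': e→19
  n19 'ae': ·  ←P4
  n20 'cdb': a→21
  n21 'cdba': e→22
  n22 'cdbae': ·  ←P5

Failure links (BFS by depth):
  n1('b'): parent n0 fail=0; on 'b' 0 → fail=0;  out ∅∪∅=∅
  n6('c'): parent n0 fail=0; on 'c' 0 → fail=0;  out ∅∪∅=∅
  n16('d'): parent n0 fail=0; on 'd' 0 → fail=0;  out ∅∪∅=∅
  n18('a'): parent n0 fail=0; on 'a' 0 → fail=0;  out ∅∪∅=∅
  n2('be'): parent n1 fail=0; on 'e' 0 → fail=0;  out ∅∪∅=∅
  n7('cd'): parent n6 fail=0; on 'd' 0 → fail=16;  out ∅∪∅=∅
  n11('cc'): parent n6 fail=0; on 'c' 0 → fail=6;  out ∅∪∅=∅
  n17('de'): parent n16 fail=0; on 'e' 0 → fail=0;  out {3}∪∅={3}
  n19('ae'): parent n18 fail=0; on 'e' 0 → fail=0;  out {4}∪∅={4}
  n3('bec'): parent n2 fail=0; on 'c' 0 → fail=6;  out ∅∪∅=∅
  n8('cdc'): parent n7 fail=16; on 'c' 16→0 → fail=6;  out ∅∪∅=∅
  n12('ccd'): parent n11 fail=6; on 'd' 6 → fail=7;  out ∅∪∅=∅
  n20('cdb'): parent n7 fail=16; on 'b' 16→0 → fail=1;  out ∅∪∅=∅
  n4('becd'): parent n3 fail=6; on 'd' 6 → fail=7;  out ∅∪∅=∅
  n9('cdcb'): parent n8 fail=6; on 'b' 6→0 → fail=1;  out ∅∪∅=∅
  n13('ccdb'): parent n12 fail=7; on 'b' 7 → fail=20;  out ∅∪∅=∅
  n21('cdba'): parent n20 fail=1; on 'a' 1→0 → fail=18;  out ∅∪∅=∅
  n5('becdc'): parent n4 fail=7; on 'c' 7 → fail=8;  out {0}∪∅={0}
  n10('cdcbd'): parent n9 fail=1; on 'd' 1→0 → fail=16;  out {1}∪∅={1}
  n14('ccdba'): parent n13 fail=20; on 'a' 20 → fail=21;  out ∅∪∅=∅
  n22('cdbae'): parent n21 fail=18; on 'e' 18 → fail=19;  out {5}∪{4}={4,5}
  n15('ccdbae'): parent n14 fail=21; on 'e' 21 → fail=22;  out {2}∪{4,5}={2,4,5}

Text stream:
i=0 'd': node 0→16
i=1 'e': node 16→17  emit P3@[0:1]
i=2 'b': node 17→1 (fail-walked)
i=3 'd': node 1→16 (fail-walked)
i=4 'a': node 16→18 (fail-walked)
i=5 'e': node 18→19  emit P4@[4:5]
i=6 'b': node 19→1 (fail-walked)
i=7 'e': node 1→2
i=8 'c': node 2→3
i=9 'd': node 3→4
i=10 'c': node 4→5  emit P0@[6:10]
i=11 'd': node 5→7 (fail-walked)
i=12 'c': node 7→8
i=13 'c': node 8→11 (fail-walked)
i=14 'd': node 11→12
i=15 'b': node 12→13
i=16 'a': node 13→14
i=17 'e': node 14→15  emit P2@[12:17],P4@[16:17],P5@[13:17]
i=18 'd': node 15→16 (fail-walked)
i=19 'e': node 16→17  emit P3@[18:19]
i=20 'd': node 17→16 (fail-walked)
i=21 'd': node 16→16 (fail-walked)
i=22 'e': node 16→17  emit P3@[21:22]
i=23 'b': node 17→1 (fail-walked)
i=24 'a': node 1→18 (fail-walked)
i=25 'd': node 18→16 (fail-walked)

Matches: [[1,3],[5,4],[10,0],[17,2],[17,4],[17,5],[19,3],[22,3]]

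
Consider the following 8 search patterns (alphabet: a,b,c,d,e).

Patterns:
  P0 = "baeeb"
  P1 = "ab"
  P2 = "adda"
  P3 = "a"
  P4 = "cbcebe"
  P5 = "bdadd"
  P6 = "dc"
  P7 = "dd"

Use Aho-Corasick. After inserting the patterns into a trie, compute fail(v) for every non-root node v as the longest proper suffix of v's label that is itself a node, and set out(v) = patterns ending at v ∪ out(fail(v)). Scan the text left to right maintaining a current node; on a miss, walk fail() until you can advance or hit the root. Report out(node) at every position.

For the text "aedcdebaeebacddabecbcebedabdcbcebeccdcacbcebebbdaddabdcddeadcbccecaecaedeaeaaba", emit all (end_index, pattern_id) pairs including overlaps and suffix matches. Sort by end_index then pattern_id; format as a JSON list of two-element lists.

Build:
Trie nodes:
  n0 'ε': a→6 b→1 c→11 d→21
  n1 'b': a→2 d→17
  n2 'ba': e→3
  n3 'bae': e→4
  n4 'baee': b→5
  n5 'baeeb': ·  [P0 ends]
  n6 'a': b→7 d→8  [P3 ends]
  n7 'ab': ·  [P1 ends]
  n8 'ad': d→9
  n9 'add': a→10
  n10 'adda': ·  [P2 ends]
  n11 'c': b→12
  n12 'cb': c→13
  n13 'cbc': e→14
  n14 'cbce': b→15
  n15 'cbceb': e→16
  n16 'cbcebe': ·  [P4 ends]
  n17 'bd': a→18
  n18 'bda': d→19
  n19 'bdad': d→20
  n20 'bdadd': ·  [P5 ends]
  n21 'd': c→22 d→23
  n22 'dc': ·  [P6 ends]
  n23 'dd': ·  [P7 ends]

Failure links (BFS by depth):
  fail(1) 'b': from fail(0)=0 chase 'b': 0 ⇒ 0;  out=∅∪out(0)=∅
  fail(6) 'a': from fail(0)=0 chase 'a': 0 ⇒ 0;  out={3}∪out(0)={3}
  fail(11) 'c': from fail(0)=0 chase 'c': 0 ⇒ 0;  out=∅∪out(0)=∅
  fail(21) 'd': from fail(0)=0 chase 'd': 0 ⇒ 0;  out=∅∪out(0)=∅
  fail(2) 'ba': from fail(1)=0 chase 'a': 0 ⇒ 6;  out=∅∪out(6)={3}
  fail(7) 'ab': from fail(6)=0 chase 'b': 0 ⇒ 1;  out={1}∪out(1)={1}
  fail(8) 'ad': from fail(6)=0 chase 'd': 0 ⇒ 21;  out=∅∪out(21)=∅
  fail(12) 'cb': from fail(11)=0 chase 'b': 0 ⇒ 1;  out=∅∪out(1)=∅
  fail(17) 'bd': from fail(1)=0 chase 'd': 0 ⇒ 21;  out=∅∪out(21)=∅
  fail(22) 'dc': from fail(21)=0 chase 'c': 0 ⇒ 11;  out={6}∪out(11)={6}
  fail(23) 'dd': from fail(21)=0 chase 'd': 0 ⇒ 21;  out={7}∪out(21)={7}
  fail(3) 'bae': from fail(2)=6 chase 'e': 6→0 ⇒ 0;  out=∅∪out(0)=∅
  fail(9) 'add': from fail(8)=21 chase 'd': 21 ⇒ 23;  out=∅∪out(23)={7}
  fail(13) 'cbc': from fail(12)=1 chase 'c': 1→0 ⇒ 11;  out=∅∪out(11)=∅
  fail(18) 'bda': from fail(17)=21 chase 'a': 21→0 ⇒ 6;  out=∅∪out(6)={3}
  fail(4) 'baee': from fail(3)=0 chase 'e': 0 ⇒ 0;  out=∅∪out(0)=∅
  fail(10) 'adda': from fail(9)=23 chase 'a': 23→21→0 ⇒ 6;  out={2}∪out(6)={2,3}
  fail(14) 'cbce': from fail(13)=11 chase 'e': 11→0 ⇒ 0;  out=∅∪out(0)=∅
  fail(19) 'bdad': from fail(18)=6 chase 'd': 6 ⇒ 8;  out=∅∪out(8)=∅
  fail(5) 'baeeb': from fail(4)=0 chase 'b': 0 ⇒ 1;  out={0}∪out(1)={0}
  fail(15) 'cbceb': from fail(14)=0 chase 'b': 0 ⇒ 1;  out=∅∪out(1)=∅
  fail(20) 'bdadd': from fail(19)=8 chase 'd': 8 ⇒ 9;  out={5}∪out(9)={5,7}
  fail(16) 'cbcebe': from fail(15)=1 chase 'e': 1→0 ⇒ 0;  out={4}∪out(0)={4}

Run:
i=0 'a': node 0→6  → match P3@[0:0]
i=1 'e': node 6→0 (via fail)
i=2 'd': node 0→21
i=3 'c': node 21→22  → match P6@[2:3]
i=4 'd': node 22→21 (via fail)
i=5 'e': node 21→0 (via fail)
i=6 'b': node 0→1
i=7 'a': node 1→2  → match P3@[7:7]
i=8 'e': node 2→3
i=9 'e': node 3→4
i=10 'b': node 4→5  → match P0@[6:10]
i=11 'a': node 5→2 (via fail)  → match P3@[11:11]
i=12 'c': node 2→11 (via fail)
i=13 'd': node 11→21 (via fail)
i=14 'd': node 21→23  → match P7@[13:14]
i=15 'a': node 23→6 (via fail)  → match P3@[15:15]
i=16 'b': node 6→7  → match P1@[15:16]
i=17 'e': node 7→0 (via fail)
i=18 'c': node 0→11
i=19 'b': node 11→12
i=20 'c': node 12→13
i=21 'e': node 13→14
i=22 'b': node 14→15
i=23 'e': node 15→16  → match P4@[18:23]
i=24 'd': node 16→21 (via fail)
i=25 'a': node 21→6 (via fail)  → match P3@[25:25]
i=26 'b': node 6→7  → match P1@[25:26]
i=27 'd': node 7→17 (via fail)
i=28 'c': node 17→22 (via fail)  → match P6@[27:28]
i=29 'b': node 22→12 (via fail)
i=30 'c': node 12→13
i=31 'e': node 13→14
i=32 'b': node 14→15
i=33 'e': node 15→16  → match P4@[28:33]
i=34 'c': node 16→11 (via fail)
i=35 'c': node 11→11 (via fail)
i=36 'd': node 11→21 (via fail)
i=37 'c': node 21→22  → match P6@[36:37]
i=38 'a': node 22→6 (via fail)  → match P3@[38:38]
i=39 'c': node 6→11 (via fail)
i=40 'b': node 11→12
i=41 'c': node 12→13
i=42 'e': node 13→14
i=43 'b': node 14→15
i=44 'e': node 15→16  → match P4@[39:44]
i=45 'b': node 16→1 (via fail)
i=46 'b': node 1→1 (via fail)
i=47 'd': node 1→17
i=48 'a': node 17→18  → match P3@[48:48]
i=49 'd': node 18→19
i=50 'd': node 19→20  → match P5@[46:50],P7@[49:50]
i=51 'a': node 20→10 (via fail)  → match P2@[48:51],P3@[51:51]
i=52 'b': node 10→7 (via fail)  → match P1@[51:52]
i=53 'd': node 7→17 (via fail)
i=54 'c': node 17→22 (via fail)  → match P6@[53:54]
i=55 'd': node 22→21 (via fail)
i=56 'd': node 21→23  → match P7@[55:56]
i=57 'e': node 23→0 (via fail)
i=58 'a': node 0→6  → match P3@[58:58]
i=59 'd': node 6→8
i=60 'c': node 8→22 (via fail)  → match P6@[59:60]
i=61 'b': node 22→12 (via fail)
i=62 'c': node 12→13
i=63 'c': node 13→11 (via fail)
i=64 'e': node 11→0 (via fail)
i=65 'c': node 0→11
i=66 'a': node 11→6 (via fail)  → match P3@[66:66]
i=67 'e': node 6→0 (via fail)
i=68 'c': node 0→11
i=69 'a': node 11→6 (via fail)  → match P3@[69:69]
i=70 'e': node 6→0 (via fail)
i=71 'd': node 0→21
i=72 'e': node 21→0 (via fail)
i=73 'a': node 0→6  → match P3@[73:73]
i=74 'e': node 6→0 (via fail)
i=75 'a': node 0→6  → match P3@[75:75]
i=76 'a': node 6→6 (via fail)  → match P3@[76:76]
i=77 'b': node 6→7  → match P1@[76:77]
i=78 'a': node 7→2 (via fail)  → match P3@[78:78]

All matches (sorted): [[0,3],[3,6],[7,3],[10,0],[11,3],[14,7],[15,3],[16,1],[23,4],[25,3],[26,1],[28,6],[33,4],[37,6],[38,3],[44,4],[48,3],[50,5],[50,7],[51,2],[51,3],[52,1],[54,6],[56,7],[58,3],[60,6],[66,3],[69,3],[73,3],[75,3],[76,3],[77,1],[78,3]]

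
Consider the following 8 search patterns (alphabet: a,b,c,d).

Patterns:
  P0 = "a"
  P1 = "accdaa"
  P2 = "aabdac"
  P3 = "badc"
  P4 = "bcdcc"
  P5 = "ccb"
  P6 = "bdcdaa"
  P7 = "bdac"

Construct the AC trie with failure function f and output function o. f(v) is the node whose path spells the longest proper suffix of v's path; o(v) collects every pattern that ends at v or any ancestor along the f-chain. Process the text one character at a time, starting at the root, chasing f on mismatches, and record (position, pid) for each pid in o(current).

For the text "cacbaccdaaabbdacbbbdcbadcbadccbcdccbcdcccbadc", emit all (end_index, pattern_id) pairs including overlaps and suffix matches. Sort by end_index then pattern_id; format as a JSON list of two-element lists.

Construct AC machine:
Trie (insert patterns):
  n0 'ε': a→1 b→12 c→20
  n1 'a': a→7 c→2  [P0 ends]
  n2 'ac': c→3
  n3 'acc': d→4
  n4 'accd': a→5
  n5 'accda': a→6
  n6 'accdaa': ·  [P1 ends]
  n7 'aa': b→8
  n8 'aab': d→9
  n9 'aabd': a→10
  n10 'aabda': c→11
  n11 'aabdac': ·  [P2 ends]
  n12 'b': a→13 c→16 d→23
  n13 'ba': d→14
  n14 'bad': c→15
  n15 'badc': ·  [P3 ends]
  n16 'bc': d→17
  n17 'bcd': c→18
  n18 'bcdc': c→19
  n19 'bcdcc': ·  [P4 ends]
  n20 'c': c→21
  n21 'cc': b→22
  n22 'ccb': ·  [P5 ends]
  n23 'bd': a→28 c→24
  n24 'bdc': d→25
  n25 'bdcd': a→26
  n26 'bdcda': a→27
  n27 'bdcdaa': ·  [P6 ends]
  n28 'bda': c→29
  n29 'bdac': ·  [P7 ends]

Failure links (BFS by depth):
  fail(1) 'a': from fail(0)=0 chase 'a': 0 ⇒ 0;  out={0}∪out(0)={0}
  fail(12) 'b': from fail(0)=0 chase 'b': 0 ⇒ 0;  out=∅∪out(0)=∅
  fail(20) 'c': from fail(0)=0 chase 'c': 0 ⇒ 0;  out=∅∪out(0)=∅
  fail(2) 'ac': from fail(1)=0 chase 'c': 0 ⇒ 20;  out=∅∪out(20)=∅
  fail(7) 'aa': from fail(1)=0 chase 'a': 0 ⇒ 1;  out=∅∪out(1)={0}
  fail(13) 'ba': from fail(12)=0 chase 'a': 0 ⇒ 1;  out=∅∪out(1)={0}
  fail(16) 'bc': from fail(12)=0 chase 'c': 0 ⇒ 20;  out=∅∪out(20)=∅
  fail(21) 'cc': from fail(20)=0 chase 'c': 0 ⇒ 20;  out=∅∪out(20)=∅
  fail(23) 'bd': from fail(12)=0 chase 'd': 0 ⇒ 0;  out=∅∪out(0)=∅
  fail(3) 'acc': from fail(2)=20 chase 'c': 20 ⇒ 21;  out=∅∪out(21)=∅
  fail(8) 'aab': from fail(7)=1 chase 'b': 1→0 ⇒ 12;  out=∅∪out(12)=∅
  fail(14) 'bad': from fail(13)=1 chase 'd': 1→0 ⇒ 0;  out=∅∪out(0)=∅
  fail(17) 'bcd': from fail(16)=20 chase 'd': 20→0 ⇒ 0;  out=∅∪out(0)=∅
  fail(22) 'ccb': from fail(21)=20 chase 'b': 20→0 ⇒ 12;  out={5}∪out(12)={5}
  fail(24) 'bdc': from fail(23)=0 chase 'c': 0 ⇒ 20;  out=∅∪out(20)=∅
  fail(28) 'bda': from fail(23)=0 chase 'a': 0 ⇒ 1;  out=∅∪out(1)={0}
  fail(4) 'accd': from fail(3)=21 chase 'd': 21→20→0 ⇒ 0;  out=∅∪out(0)=∅
  fail(9) 'aabd': from fail(8)=12 chase 'd': 12 ⇒ 23;  out=∅∪out(23)=∅
  fail(15) 'badc': from fail(14)=0 chase 'c': 0 ⇒ 20;  out={3}∪out(20)={3}
  fail(18) 'bcdc': from fail(17)=0 chase 'c': 0 ⇒ 20;  out=∅∪out(20)=∅
  fail(25) 'bdcd': from fail(24)=20 chase 'd': 20→0 ⇒ 0;  out=∅∪out(0)=∅
  fail(29) 'bdac': from fail(28)=1 chase 'c': 1 ⇒ 2;  out={7}∪out(2)={7}
  fail(5) 'accda': from fail(4)=0 chase 'a': 0 ⇒ 1;  out=∅∪out(1)={0}
  fail(10) 'aabda': from fail(9)=23 chase 'a': 23 ⇒ 28;  out=∅∪out(28)={0}
  fail(19) 'bcdcc': from fail(18)=20 chase 'c': 20 ⇒ 21;  out={4}∪out(21)={4}
  fail(26) 'bdcda': from fail(25)=0 chase 'a': 0 ⇒ 1;  out=∅∪out(1)={0}
  fail(6) 'accdaa': from fail(5)=1 chase 'a': 1 ⇒ 7;  out={1}∪out(7)={0,1}
  fail(11) 'aabdac': from fail(10)=28 chase 'c': 28 ⇒ 29;  out={2}∪out(29)={2,7}
  fail(27) 'bdcdaa': from fail(26)=1 chase 'a': 1 ⇒ 7;  out={6}∪out(7)={0,6}

Text stream:
pos 0 'c': at 20
pos 1 'a': at 1 ·f  → match P0@[1:1]
pos 2 'c': at 2
pos 3 'b': at 12 ·f
pos 4 'a': at 13  → match P0@[4:4]
pos 5 'c': at 2 ·f
pos 6 'c': at 3
pos 7 'd': at 4
pos 8 'a': at 5  → match P0@[8:8]
pos 9 'a': at 6  → match P0@[9:9],P1@[4:9]
pos 10 'a': at 7 ·f  → match P0@[10:10]
pos 11 'b': at 8
pos 12 'b': at 12 ·f
pos 13 'd': at 23
pos 14 'a': at 28  → match P0@[14:14]
pos 15 'c': at 29  → match P7@[12:15]
pos 16 'b': at 12 ·f
pos 17 'b': at 12 ·f
pos 18 'b': at 12 ·f
pos 19 'd': at 23
pos 20 'c': at 24
pos 21 'b': at 12 ·f
pos 22 'a': at 13  → match P0@[22:22]
pos 23 'd': at 14
pos 24 'c': at 15  → match P3@[21:24]
pos 25 'b': at 12 ·f
pos 26 'a': at 13  → match P0@[26:26]
pos 27 'd': at 14
pos 28 'c': at 15  → match P3@[25:28]
pos 29 'c': at 21 ·f
pos 30 'b': at 22  → match P5@[28:30]
pos 31 'c': at 16 ·f
pos 32 'd': at 17
pos 33 'c': at 18
pos 34 'c': at 19  → match P4@[30:34]
pos 35 'b': at 22 ·f  → match P5@[33:35]
pos 36 'c': at 16 ·f
pos 37 'd': at 17
pos 38 'c': at 18
pos 39 'c': at 19  → match P4@[35:39]
pos 40 'c': at 21 ·f
pos 41 'b': at 22  → match P5@[39:41]
pos 42 'a': at 13 ·f  → match P0@[42:42]
pos 43 'd': at 14
pos 44 'c': at 15  → match P3@[41:44]

Matches: [[1,0],[4,0],[8,0],[9,0],[9,1],[10,0],[14,0],[15,7],[22,0],[24,3],[26,0],[28,3],[30,5],[34,4],[35,5],[39,4],[41,5],[42,0],[44,3]]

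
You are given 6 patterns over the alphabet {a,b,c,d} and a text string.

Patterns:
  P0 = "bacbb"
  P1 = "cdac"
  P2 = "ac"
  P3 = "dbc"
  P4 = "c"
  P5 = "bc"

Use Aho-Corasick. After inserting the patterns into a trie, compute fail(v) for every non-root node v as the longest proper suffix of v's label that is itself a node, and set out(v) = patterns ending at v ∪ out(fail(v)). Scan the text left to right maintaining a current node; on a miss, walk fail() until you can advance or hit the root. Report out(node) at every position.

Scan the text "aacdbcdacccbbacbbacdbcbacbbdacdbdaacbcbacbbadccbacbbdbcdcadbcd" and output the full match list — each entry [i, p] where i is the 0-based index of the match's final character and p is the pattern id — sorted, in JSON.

Build automaton:
Trie nodes:
  n0 'ε': a→10 b→1 c→6 d→12
  n1 'b': a→2 c→15
  n2 'ba': c→3
  n3 'bac': b→4
  n4 'bacb': b→5
  n5 'bacbb': ·  [P0 ends]
  n6 'c': d→7  [P4 ends]
  n7 'cd': a→8
  n8 'cda': c→9
  n9 'cdac': ·  [P1 ends]
  n10 'a': c→11
  n11 'ac': ·  [P2 ends]
  n12 'd': b→13
  n13 'db': c→14
  n14 'dbc': ·  [P3 ends]
  n15 'bc': ·  [P5 ends]

BFS fail/out derivation:
  fail(1) 'b': from fail(0)=0 chase 'b': 0 ⇒ 0;  out=∅∪out(0)=∅
  fail(6) 'c': from fail(0)=0 chase 'c': 0 ⇒ 0;  out={4}∪out(0)={4}
  fail(10) 'a': from fail(0)=0 chase 'a': 0 ⇒ 0;  out=∅∪out(0)=∅
  fail(12) 'd': from fail(0)=0 chase 'd': 0 ⇒ 0;  out=∅∪out(0)=∅
  fail(2) 'ba': from fail(1)=0 chase 'a': 0 ⇒ 10;  out=∅∪out(10)=∅
  fail(7) 'cd': from fail(6)=0 chase 'd': 0 ⇒ 12;  out=∅∪out(12)=∅
  fail(11) 'ac': from fail(10)=0 chase 'c': 0 ⇒ 6;  out={2}∪out(6)={2,4}
  fail(13) 'db': from fail(12)=0 chase 'b': 0 ⇒ 1;  out=∅∪out(1)=∅
  fail(15) 'bc': from fail(1)=0 chase 'c': 0 ⇒ 6;  out={5}∪out(6)={4,5}
  fail(3) 'bac': from fail(2)=10 chase 'c': 10 ⇒ 11;  out=∅∪out(11)={2,4}
  fail(8) 'cda': from fail(7)=12 chase 'a': 12→0 ⇒ 10;  out=∅∪out(10)=∅
  fail(14) 'dbc': from fail(13)=1 chase 'c': 1 ⇒ 15;  out={3}∪out(15)={3,4,5}
  fail(4) 'bacb': from fail(3)=11 chase 'b': 11→6→0 ⇒ 1;  out=∅∪out(1)=∅
  fail(9) 'cdac': from fail(8)=10 chase 'c': 10 ⇒ 11;  out={1}∪out(11)={1,2,4}
  fail(5) 'bacbb': from fail(4)=1 chase 'b': 1→0 ⇒ 1;  out={0}∪out(1)={0}

Scan:
i=0 'a': node 0→10
i=1 'a': node 10→10 ·f
i=2 'c': node 10→11  ** P2@[1:2],P4@[2:2]
i=3 'd': node 11→7 ·f
i=4 'b': node 7→13 ·f
i=5 'c': node 13→14  ** P3@[3:5],P4@[5:5],P5@[4:5]
i=6 'd': node 14→7 ·f
i=7 'a': node 7→8
i=8 'c': node 8→9  ** P1@[5:8],P2@[7:8],P4@[8:8]
i=9 'c': node 9→6 ·f  ** P4@[9:9]
i=10 'c': node 6→6 ·f  ** P4@[10:10]
i=11 'b': node 6→1 ·f
i=12 'b': node 1→1 ·f
i=13 'a': node 1→2
i=14 'c': node 2→3  ** P2@[13:14],P4@[14:14]
i=15 'b': node 3→4
i=16 'b': node 4→5  ** P0@[12:16]
i=17 'a': node 5→2 ·f
i=18 'c': node 2→3  ** P2@[17:18],P4@[18:18]
i=19 'd': node 3→7 ·f
i=20 'b': node 7→13 ·f
i=21 'c': node 13→14  ** P3@[19:21],P4@[21:21],P5@[20:21]
i=22 'b': node 14→1 ·f
i=23 'a': node 1→2
i=24 'c': node 2→3  ** P2@[23:24],P4@[24:24]
i=25 'b': node 3→4
i=26 'b': node 4→5  ** P0@[22:26]
i=27 'd': node 5→12 ·f
i=28 'a': node 12→10 ·f
i=29 'c': node 10→11  ** P2@[28:29],P4@[29:29]
i=30 'd': node 11→7 ·f
i=31 'b': node 7→13 ·f
i=32 'd': node 13→12 ·f
i=33 'a': node 12→10 ·f
i=34 'a': node 10→10 ·f
i=35 'c': node 10→11  ** P2@[34:35],P4@[35:35]
i=36 'b': node 11→1 ·f
i=37 'c': node 1→15  ** P4@[37:37],P5@[36:37]
i=38 'b': node 15→1 ·f
i=39 'a': node 1→2
i=40 'c': node 2→3  ** P2@[39:40],P4@[40:40]
i=41 'b': node 3→4
i=42 'b': node 4→5  ** P0@[38:42]
i=43 'a': node 5→2 ·f
i=44 'd': node 2→12 ·f
i=45 'c': node 12→6 ·f  ** P4@[45:45]
i=46 'c': node 6→6 ·f  ** P4@[46:46]
i=47 'b': node 6→1 ·f
i=48 'a': node 1→2
i=49 'c': node 2→3  ** P2@[48:49],P4@[49:49]
i=50 'b': node 3→4
i=51 'b': node 4→5  ** P0@[47:51]
i=52 'd': node 5→12 ·f
i=53 'b': node 12→13
i=54 'c': node 13→14  ** P3@[52:54],P4@[54:54],P5@[53:54]
i=55 'd': node 14→7 ·f
i=56 'c': node 7→6 ·f  ** P4@[56:56]
i=57 'a': node 6→10 ·f
i=58 'd': node 10→12 ·f
i=59 'b': node 12→13
i=60 'c': node 13→14  ** P3@[58:60],P4@[60:60],P5@[59:60]
i=61 'd': node 14→7 ·f

Result: [[2,2],[2,4],[5,3],[5,4],[5,5],[8,1],[8,2],[8,4],[9,4],[10,4],[14,2],[14,4],[16,0],[18,2],[18,4],[21,3],[21,4],[21,5],[24,2],[24,4],[26,0],[29,2],[29,4],[35,2],[35,4],[37,4],[37,5],[40,2],[40,4],[42,0],[45,4],[46,4],[49,2],[49,4],[51,0],[54,3],[54,4],[54,5],[56,4],[60,3],[60,4],[60,5]]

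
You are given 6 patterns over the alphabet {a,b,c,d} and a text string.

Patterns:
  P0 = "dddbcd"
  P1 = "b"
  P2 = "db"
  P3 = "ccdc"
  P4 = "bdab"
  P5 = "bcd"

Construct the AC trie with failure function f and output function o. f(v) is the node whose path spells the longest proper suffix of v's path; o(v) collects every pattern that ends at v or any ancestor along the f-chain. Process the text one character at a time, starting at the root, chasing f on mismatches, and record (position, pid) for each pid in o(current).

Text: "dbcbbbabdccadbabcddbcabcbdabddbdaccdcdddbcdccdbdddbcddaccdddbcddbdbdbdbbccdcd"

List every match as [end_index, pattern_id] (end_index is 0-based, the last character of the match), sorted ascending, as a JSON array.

Construct AC machine:
Trie (insert patterns):
  0='ε' goto b→7 c→9 d→1
  1='d' goto b→8 d→2
  2='dd' goto d→3
  3='ddd' goto b→4
  4='dddb' goto c→5
  5='dddbc' goto d→6
  6='dddbcd' goto ·  ←P0
  7='b' goto c→16 d→13  ←P1
  8='db' goto ·  ←P2
  9='c' goto c→10
  10='cc' goto d→11
  11='ccd' goto c→12
  12='ccdc' goto ·  ←P3
  13='bd' goto a→14
  14='bda' goto b→15
  15='bdab' goto ·  ←P4
  16='bc' goto d→17
  17='bcd' goto ·  ←P5

Failure links (BFS by depth):
  n1('d'): parent n0 fail=0; on 'd' 0 → fail=0;  out ∅∪∅=∅
  n7('b'): parent n0 fail=0; on 'b' 0 → fail=0;  out {1}∪∅={1}
  n9('c'): parent n0 fail=0; on 'c' 0 → fail=0;  out ∅∪∅=∅
  n2('dd'): parent n1 fail=0; on 'd' 0 → fail=1;  out ∅∪∅=∅
  n8('db'): parent n1 fail=0; on 'b' 0 → fail=7;  out {2}∪{1}={1,2}
  n10('cc'): parent n9 fail=0; on 'c' 0 → fail=9;  out ∅∪∅=∅
  n13('bd'): parent n7 fail=0; on 'd' 0 → fail=1;  out ∅∪∅=∅
  n16('bc'): parent n7 fail=0; on 'c' 0 → fail=9;  out ∅∪∅=∅
  n3('ddd'): parent n2 fail=1; on 'd' 1 → fail=2;  out ∅∪∅=∅
  n11('ccd'): parent n10 fail=9; on 'd' 9→0 → fail=1;  out ∅∪∅=∅
  n14('bda'): parent n13 fail=1; on 'a' 1→0 → fail=0;  out ∅∪∅=∅
  n17('bcd'): parent n16 fail=9; on 'd' 9→0 → fail=1;  out {5}∪∅={5}
  n4('dddb'): parent n3 fail=2; on 'b' 2→1 → fail=8;  out ∅∪{1,2}={1,2}
  n12('ccdc'): parent n11 fail=1; on 'c' 1→0 → fail=9;  out {3}∪∅={3}
  n15('bdab'): parent n14 fail=0; on 'b' 0 → fail=7;  out {4}∪{1}={1,4}
  n5('dddbc'): parent n4 fail=8; on 'c' 8→7 → fail=16;  out ∅∪∅=∅
  n6('dddbcd'): parent n5 fail=16; on 'd' 16 → fail=17;  out {0}∪{5}={0,5}

Run:
i=0 'd': node 0→1
i=1 'b': node 1→8  ** P1@[1:1],P2@[0:1]
i=2 'c': node 8→16 ·f
i=3 'b': node 16→7 ·f  ** P1@[3:3]
i=4 'b': node 7→7 ·f  ** P1@[4:4]
i=5 'b': node 7→7 ·f  ** P1@[5:5]
i=6 'a': node 7→0 ·f
i=7 'b': node 0→7  ** P1@[7:7]
i=8 'd': node 7→13
i=9 'c': node 13→9 ·f
i=10 'c': node 9→10
i=11 'a': node 10→0 ·f
i=12 'd': node 0→1
i=13 'b': node 1→8  ** P1@[13:13],P2@[12:13]
i=14 'a': node 8→0 ·f
i=15 'b': node 0→7  ** P1@[15:15]
i=16 'c': node 7→16
i=17 'd': node 16→17  ** P5@[15:17]
i=18 'd': node 17→2 ·f
i=19 'b': node 2→8 ·f  ** P1@[19:19],P2@[18:19]
i=20 'c': node 8→16 ·f
i=21 'a': node 16→0 ·f
i=22 'b': node 0→7  ** P1@[22:22]
i=23 'c': node 7→16
i=24 'b': node 16→7 ·f  ** P1@[24:24]
i=25 'd': node 7→13
i=26 'a': node 13→14
i=27 'b': node 14→15  ** P1@[27:27],P4@[24:27]
i=28 'd': node 15→13 ·f
i=29 'd': node 13→2 ·f
i=30 'b': node 2→8 ·f  ** P1@[30:30],P2@[29:30]
i=31 'd': node 8→13 ·f
i=32 'a': node 13→14
i=33 'c': node 14→9 ·f
i=34 'c': node 9→10
i=35 'd': node 10→11
i=36 'c': node 11→12  ** P3@[33:36]
i=37 'd': node 12→1 ·f
i=38 'd': node 1→2
i=39 'd': node 2→3
i=40 'b': node 3→4  ** P1@[40:40],P2@[39:40]
i=41 'c': node 4→5
i=42 'd': node 5→6  ** P0@[37:42],P5@[40:42]
i=43 'c': node 6→9 ·f
i=44 'c': node 9→10
i=45 'd': node 10→11
i=46 'b': node 11→8 ·f  ** P1@[46:46],P2@[45:46]
i=47 'd': node 8→13 ·f
i=48 'd': node 13→2 ·f
i=49 'd': node 2→3
i=50 'b': node 3→4  ** P1@[50:50],P2@[49:50]
i=51 'c': node 4→5
i=52 'd': node 5→6  ** P0@[47:52],P5@[50:52]
i=53 'd': node 6→2 ·f
i=54 'a': node 2→0 ·f
i=55 'c': node 0→9
i=56 'c': node 9→10
i=57 'd': node 10→11
i=58 'd': node 11→2 ·f
i=59 'd': node 2→3
i=60 'b': node 3→4  ** P1@[60:60],P2@[59:60]
i=61 'c': node 4→5
i=62 'd': node 5→6  ** P0@[57:62],P5@[60:62]
i=63 'd': node 6→2 ·f
i=64 'b': node 2→8 ·f  ** P1@[64:64],P2@[63:64]
i=65 'd': node 8→13 ·f
i=66 'b': node 13→8 ·f  ** P1@[66:66],P2@[65:66]
i=67 'd': node 8→13 ·f
i=68 'b': node 13→8 ·f  ** P1@[68:68],P2@[67:68]
i=69 'd': node 8→13 ·f
i=70 'b': node 13→8 ·f  ** P1@[70:70],P2@[69:70]
i=71 'b': node 8→7 ·f  ** P1@[71:71]
i=72 'c': node 7→16
i=73 'c': node 16→10 ·f
i=74 'd': node 10→11
i=75 'c': node 11→12  ** P3@[72:75]
i=76 'd': node 12→1 ·f

Matches: [[1,1],[1,2],[3,1],[4,1],[5,1],[7,1],[13,1],[13,2],[15,1],[17,5],[19,1],[19,2],[22,1],[24,1],[27,1],[27,4],[30,1],[30,2],[36,3],[40,1],[40,2],[42,0],[42,5],[46,1],[46,2],[50,1],[50,2],[52,0],[52,5],[60,1],[60,2],[62,0],[62,5],[64,1],[64,2],[66,1],[66,2],[68,1],[68,2],[70,1],[70,2],[71,1],[75,3]]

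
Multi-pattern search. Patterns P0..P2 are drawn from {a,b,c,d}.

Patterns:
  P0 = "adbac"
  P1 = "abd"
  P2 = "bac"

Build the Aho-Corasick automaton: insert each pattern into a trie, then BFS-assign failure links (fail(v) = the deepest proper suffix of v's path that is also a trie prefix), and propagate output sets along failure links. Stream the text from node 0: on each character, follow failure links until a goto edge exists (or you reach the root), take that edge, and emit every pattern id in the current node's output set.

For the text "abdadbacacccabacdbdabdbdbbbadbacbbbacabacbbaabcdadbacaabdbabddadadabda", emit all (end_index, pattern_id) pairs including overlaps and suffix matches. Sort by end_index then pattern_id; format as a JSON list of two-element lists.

Build:
Trie (insert patterns):
  0='ε' goto a→1 b→8
  1='a' goto b→6 d→2
  2='ad' goto b→3
  3='adb' goto a→4
  4='adba' goto c→5
  5='adbac' goto ·  [P0 ends]
  6='ab' goto d→7
  7='abd' goto ·  [P1 ends]
  8='b' goto a→9
  9='ba' goto c→10
  10='bac' goto ·  [P2 ends]

Failure links (BFS by depth):
  fail(1) 'a': from fail(0)=0 chase 'a': 0 ⇒ 0;  out=∅∪out(0)=∅
  fail(8) 'b': from fail(0)=0 chase 'b': 0 ⇒ 0;  out=∅∪out(0)=∅
  fail(2) 'ad': from fail(1)=0 chase 'd': 0 ⇒ 0;  out=∅∪out(0)=∅
  fail(6) 'ab': from fail(1)=0 chase 'b': 0 ⇒ 8;  out=∅∪out(8)=∅
  fail(9) 'ba': from fail(8)=0 chase 'a': 0 ⇒ 1;  out=∅∪out(1)=∅
  fail(3) 'adb': from fail(2)=0 chase 'b': 0 ⇒ 8;  out=∅∪out(8)=∅
  fail(7) 'abd': from fail(6)=8 chase 'd': 8→0 ⇒ 0;  out={1}∪out(0)={1}
  fail(10) 'bac': from fail(9)=1 chase 'c': 1→0 ⇒ 0;  out={2}∪out(0)={2}
  fail(4) 'adba': from fail(3)=8 chase 'a': 8 ⇒ 9;  out=∅∪out(9)=∅
  fail(5) 'adbac': from fail(4)=9 chase 'c': 9 ⇒ 10;  out={0}∪out(10)={0,2}

Run:
pos 0 'a': at 1
pos 1 'b': at 6
pos 2 'd': at 7  ** P1@[0:2]
pos 3 'a': at 1 (fail-walked)
pos 4 'd': at 2
pos 5 'b': at 3
pos 6 'a': at 4
pos 7 'c': at 5  ** P0@[3:7],P2@[5:7]
pos 8 'a': at 1 (fail-walked)
pos 9 'c': at 0 (fail-walked)
pos 10 'c': at 0
pos 11 'c': at 0
pos 12 'a': at 1
pos 13 'b': at 6
pos 14 'a': at 9 (fail-walked)
pos 15 'c': at 10  ** P2@[13:15]
pos 16 'd': at 0 (fail-walked)
pos 17 'b': at 8
pos 18 'd': at 0 (fail-walked)
pos 19 'a': at 1
pos 20 'b': at 6
pos 21 'd': at 7  ** P1@[19:21]
pos 22 'b': at 8 (fail-walked)
pos 23 'd': at 0 (fail-walked)
pos 24 'b': at 8
pos 25 'b': at 8 (fail-walked)
pos 26 'b': at 8 (fail-walked)
pos 27 'a': at 9
pos 28 'd': at 2 (fail-walked)
pos 29 'b': at 3
pos 30 'a': at 4
pos 31 'c': at 5  ** P0@[27:31],P2@[29:31]
pos 32 'b': at 8 (fail-walked)
pos 33 'b': at 8 (fail-walked)
pos 34 'b': at 8 (fail-walked)
pos 35 'a': at 9
pos 36 'c': at 10  ** P2@[34:36]
pos 37 'a': at 1 (fail-walked)
pos 38 'b': at 6
pos 39 'a': at 9 (fail-walked)
pos 40 'c': at 10  ** P2@[38:40]
pos 41 'b': at 8 (fail-walked)
pos 42 'b': at 8 (fail-walked)
pos 43 'a': at 9
pos 44 'a': at 1 (fail-walked)
pos 45 'b': at 6
pos 46 'c': at 0 (fail-walked)
pos 47 'd': at 0
pos 48 'a': at 1
pos 49 'd': at 2
pos 50 'b': at 3
pos 51 'a': at 4
pos 52 'c': at 5  ** P0@[48:52],P2@[50:52]
pos 53 'a': at 1 (fail-walked)
pos 54 'a': at 1 (fail-walked)
pos 55 'b': at 6
pos 56 'd': at 7  ** P1@[54:56]
pos 57 'b': at 8 (fail-walked)
pos 58 'a': at 9
pos 59 'b': at 6 (fail-walked)
pos 60 'd': at 7  ** P1@[58:60]
pos 61 'd': at 0 (fail-walked)
pos 62 'a': at 1
pos 63 'd': at 2
pos 64 'a': at 1 (fail-walked)
pos 65 'd': at 2
pos 66 'a': at 1 (fail-walked)
pos 67 'b': at 6
pos 68 'd': at 7  ** P1@[66:68]
pos 69 'a': at 1 (fail-walked)

All matches (sorted): [[2,1],[7,0],[7,2],[15,2],[21,1],[31,0],[31,2],[36,2],[40,2],[52,0],[52,2],[56,1],[60,1],[68,1]]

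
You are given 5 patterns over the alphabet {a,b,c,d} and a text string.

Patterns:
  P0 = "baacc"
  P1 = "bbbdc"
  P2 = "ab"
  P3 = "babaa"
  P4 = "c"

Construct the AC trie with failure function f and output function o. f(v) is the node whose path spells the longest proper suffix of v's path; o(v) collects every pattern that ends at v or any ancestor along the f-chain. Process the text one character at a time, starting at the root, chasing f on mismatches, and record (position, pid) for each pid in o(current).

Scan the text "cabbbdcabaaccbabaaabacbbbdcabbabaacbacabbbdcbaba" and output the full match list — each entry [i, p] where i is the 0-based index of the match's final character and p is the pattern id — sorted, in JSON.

Construct AC machine:
Trie (insert patterns):
  0='ε' goto a→10 b→1 c→15
  1='b' goto a→2 b→6
  2='ba' goto a→3 b→12
  3='baa' goto c→4
  4='baac' goto c→5
  5='baacc' goto ·  [P0 ends]
  6='bb' goto b→7
  7='bbb' goto d→8
  8='bbbd' goto c→9
  9='bbbdc' goto ·  [P1 ends]
  10='a' goto b→11
  11='ab' goto ·  [P2 ends]
  12='bab' goto a→13
  13='baba' goto a→14
  14='babaa' goto ·  [P3 ends]
  15='c' goto ·  [P4 ends]

Failure links (BFS by depth):
  n1('b'): parent n0 fail=0; on 'b' 0 → fail=0;  out ∅∪∅=∅
  n10('a'): parent n0 fail=0; on 'a' 0 → fail=0;  out ∅∪∅=∅
  n15('c'): parent n0 fail=0; on 'c' 0 → fail=0;  out {4}∪∅={4}
  n2('ba'): parent n1 fail=0; on 'a' 0 → fail=10;  out ∅∪∅=∅
  n6('bb'): parent n1 fail=0; on 'b' 0 → fail=1;  out ∅∪∅=∅
  n11('ab'): parent n10 fail=0; on 'b' 0 → fail=1;  out {2}∪∅={2}
  n3('baa'): parent n2 fail=10; on 'a' 10→0 → fail=10;  out ∅∪∅=∅
  n7('bbb'): parent n6 fail=1; on 'b' 1 → fail=6;  out ∅∪∅=∅
  n12('bab'): parent n2 fail=10; on 'b' 10 → fail=11;  out ∅∪{2}={2}
  n4('baac'): parent n3 fail=10; on 'c' 10→0 → fail=15;  out ∅∪{4}={4}
  n8('bbbd'): parent n7 fail=6; on 'd' 6→1→0 → fail=0;  out ∅∪∅=∅
  n13('baba'): parent n12 fail=11; on 'a' 11→1 → fail=2;  out ∅∪∅=∅
  n5('baacc'): parent n4 fail=15; on 'c' 15→0 → fail=15;  out {0}∪{4}={0,4}
  n9('bbbdc'): parent n8 fail=0; on 'c' 0 → fail=15;  out {1}∪{4}={1,4}
  n14('babaa'): parent n13 fail=2; on 'a' 2 → fail=3;  out {3}∪∅={3}

Text stream:
i=0 'c': node 0→15  emit P4@[0:0]
i=1 'a': node 15→10 (fail-walked)
i=2 'b': node 10→11  emit P2@[1:2]
i=3 'b': node 11→6 (fail-walked)
i=4 'b': node 6→7
i=5 'd': node 7→8
i=6 'c': node 8→9  emit P1@[2:6],P4@[6:6]
i=7 'a': node 9→10 (fail-walked)
i=8 'b': node 10→11  emit P2@[7:8]
i=9 'a': node 11→2 (fail-walked)
i=10 'a': node 2→3
i=11 'c': node 3→4  emit P4@[11:11]
i=12 'c': node 4→5  emit P0@[8:12],P4@[12:12]
i=13 'b': node 5→1 (fail-walked)
i=14 'a': node 1→2
i=15 'b': node 2→12  emit P2@[14:15]
i=16 'a': node 12→13
i=17 'a': node 13→14  emit P3@[13:17]
i=18 'a': node 14→10 (fail-walked)
i=19 'b': node 10→11  emit P2@[18:19]
i=20 'a': node 11→2 (fail-walked)
i=21 'c': node 2→15 (fail-walked)  emit P4@[21:21]
i=22 'b': node 15→1 (fail-walked)
i=23 'b': node 1→6
i=24 'b': node 6→7
i=25 'd': node 7→8
i=26 'c': node 8→9  emit P1@[22:26],P4@[26:26]
i=27 'a': node 9→10 (fail-walked)
i=28 'b': node 10→11  emit P2@[27:28]
i=29 'b': node 11→6 (fail-walked)
i=30 'a': node 6→2 (fail-walked)
i=31 'b': node 2→12  emit P2@[30:31]
i=32 'a': node 12→13
i=33 'a': node 13→14  emit P3@[29:33]
i=34 'c': node 14→4 (fail-walked)  emit P4@[34:34]
i=35 'b': node 4→1 (fail-walked)
i=36 'a': node 1→2
i=37 'c': node 2→15 (fail-walked)  emit P4@[37:37]
i=38 'a': node 15→10 (fail-walked)
i=39 'b': node 10→11  emit P2@[38:39]
i=40 'b': node 11→6 (fail-walked)
i=41 'b': node 6→7
i=42 'd': node 7→8
i=43 'c': node 8→9  emit P1@[39:43],P4@[43:43]
i=44 'b': node 9→1 (fail-walked)
i=45 'a': node 1→2
i=46 'b': node 2→12  emit P2@[45:46]
i=47 'a': node 12→13

Result: [[0,4],[2,2],[6,1],[6,4],[8,2],[11,4],[12,0],[12,4],[15,2],[17,3],[19,2],[21,4],[26,1],[26,4],[28,2],[31,2],[33,3],[34,4],[37,4],[39,2],[43,1],[43,4],[46,2]]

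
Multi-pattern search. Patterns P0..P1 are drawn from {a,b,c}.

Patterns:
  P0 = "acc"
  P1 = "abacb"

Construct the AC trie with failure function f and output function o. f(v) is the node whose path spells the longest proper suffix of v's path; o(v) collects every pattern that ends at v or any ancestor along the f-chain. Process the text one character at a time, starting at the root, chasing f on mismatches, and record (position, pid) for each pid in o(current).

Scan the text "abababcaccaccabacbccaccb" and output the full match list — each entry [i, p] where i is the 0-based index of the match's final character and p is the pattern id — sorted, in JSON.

Build:
Trie (insert patterns):
  0='ε' goto a→1
  1='a' goto b→4 c→2
  2='ac' goto c→3
  3='acc' goto ·  [P0 ends]
  4='ab' goto a→5
  5='aba' goto c→6
  6='abac' goto b→7
  7='abacb' goto ·  [P1 ends]

BFS fail/out derivation:
  fail(1) 'a': from fail(0)=0 chase 'a': 0 ⇒ 0;  out=∅∪out(0)=∅
  fail(2) 'ac': from fail(1)=0 chase 'c': 0 ⇒ 0;  out=∅∪out(0)=∅
  fail(4) 'ab': from fail(1)=0 chase 'b': 0 ⇒ 0;  out=∅∪out(0)=∅
  fail(3) 'acc': from fail(2)=0 chase 'c': 0 ⇒ 0;  out={0}∪out(0)={0}
  fail(5) 'aba': from fail(4)=0 chase 'a': 0 ⇒ 1;  out=∅∪out(1)=∅
  fail(6) 'abac': from fail(5)=1 chase 'c': 1 ⇒ 2;  out=∅∪out(2)=∅
  fail(7) 'abacb': from fail(6)=2 chase 'b': 2→0 ⇒ 0;  out={1}∪out(0)={1}

Run:
[0] read 'a'  n0⇒n1
[1] read 'b'  n1⇒n4
[2] read 'a'  n4⇒n5
[3] read 'b'  n5⇒n4 ·f
[4] read 'a'  n4⇒n5
[5] read 'b'  n5⇒n4 ·f
[6] read 'c'  n4⇒n0 ·f
[7] read 'a'  n0⇒n1
[8] read 'c'  n1⇒n2
[9] read 'c'  n2⇒n3  → match P0@[7:9]
[10] read 'a'  n3⇒n1 ·f
[11] read 'c'  n1⇒n2
[12] read 'c'  n2⇒n3  → match P0@[10:12]
[13] read 'a'  n3⇒n1 ·f
[14] read 'b'  n1⇒n4
[15] read 'a'  n4⇒n5
[16] read 'c'  n5⇒n6
[17] read 'b'  n6⇒n7  → match P1@[13:17]
[18] read 'c'  n7⇒n0 ·f
[19] read 'c'  n0⇒n0
[20] read 'a'  n0⇒n1
[21] read 'c'  n1⇒n2
[22] read 'c'  n2⇒n3  → match P0@[20:22]
[23] read 'b'  n3⇒n0 ·f

All matches (sorted): [[9,0],[12,0],[17,1],[22,0]]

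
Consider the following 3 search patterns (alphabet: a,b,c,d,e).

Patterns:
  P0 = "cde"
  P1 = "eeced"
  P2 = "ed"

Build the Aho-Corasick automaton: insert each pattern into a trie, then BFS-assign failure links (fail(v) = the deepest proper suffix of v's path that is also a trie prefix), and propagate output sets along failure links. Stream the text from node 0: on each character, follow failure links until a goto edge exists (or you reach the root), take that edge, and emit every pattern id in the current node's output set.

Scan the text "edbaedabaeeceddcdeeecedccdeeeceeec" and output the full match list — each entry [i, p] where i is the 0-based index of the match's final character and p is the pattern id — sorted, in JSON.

Build automaton:
Trie nodes:
  0='ε' goto c→1 e→4
  1='c' goto d→2
  2='cd' goto e→3
  3='cde' goto ·  [P0 ends]
  4='e' goto d→9 e→5
  5='ee' goto c→6
  6='eec' goto e→7
  7='eece' goto d→8
  8='eeced' goto ·  [P1 ends]
  9='ed' goto ·  [P2 ends]

BFS fail/out derivation:
  n1('c'): parent n0 fail=0; on 'c' 0 → fail=0;  out ∅∪∅=∅
  n4('e'): parent n0 fail=0; on 'e' 0 → fail=0;  out ∅∪∅=∅
  n2('cd'): parent n1 fail=0; on 'd' 0 → fail=0;  out ∅∪∅=∅
  n5('ee'): parent n4 fail=0; on 'e' 0 → fail=4;  out ∅∪∅=∅
  n9('ed'): parent n4 fail=0; on 'd' 0 → fail=0;  out {2}∪∅={2}
  n3('cde'): parent n2 fail=0; on 'e' 0 → fail=4;  out {0}∪∅={0}
  n6('eec'): parent n5 fail=4; on 'c' 4→0 → fail=1;  out ∅∪∅=∅
  n7('eece'): parent n6 fail=1; on 'e' 1→0 → fail=4;  out ∅∪∅=∅
  n8('eeced'): parent n7 fail=4; on 'd' 4 → fail=9;  out {1}∪{2}={1,2}

Scan:
[0] read 'e'  n0⇒n4
[1] read 'd'  n4⇒n9  → match P2@[0:1]
[2] read 'b'  n9⇒n0 (via fail)
[3] read 'a'  n0⇒n0
[4] read 'e'  n0⇒n4
[5] read 'd'  n4⇒n9  → match P2@[4:5]
[6] read 'a'  n9⇒n0 (via fail)
[7] read 'b'  n0⇒n0
[8] read 'a'  n0⇒n0
[9] read 'e'  n0⇒n4
[10] read 'e'  n4⇒n5
[11] read 'c'  n5⇒n6
[12] read 'e'  n6⇒n7
[13] read 'd'  n7⇒n8  → match P1@[9:13],P2@[12:13]
[14] read 'd'  n8⇒n0 (via fail)
[15] read 'c'  n0⇒n1
[16] read 'd'  n1⇒n2
[17] read 'e'  n2⇒n3  → match P0@[15:17]
[18] read 'e'  n3⇒n5 (via fail)
[19] read 'e'  n5⇒n5 (via fail)
[20] read 'c'  n5⇒n6
[21] read 'e'  n6⇒n7
[22] read 'd'  n7⇒n8  → match P1@[18:22],P2@[21:22]
[23] read 'c'  n8⇒n1 (via fail)
[24] read 'c'  n1⇒n1 (via fail)
[25] read 'd'  n1⇒n2
[26] read 'e'  n2⇒n3  → match P0@[24:26]
[27] read 'e'  n3⇒n5 (via fail)
[28] read 'e'  n5⇒n5 (via fail)
[29] read 'c'  n5⇒n6
[30] read 'e'  n6⇒n7
[31] read 'e'  n7⇒n5 (via fail)
[32] read 'e'  n5⇒n5 (via fail)
[33] read 'c'  n5⇒n6

Result: [[1,2],[5,2],[13,1],[13,2],[17,0],[22,1],[22,2],[26,0]]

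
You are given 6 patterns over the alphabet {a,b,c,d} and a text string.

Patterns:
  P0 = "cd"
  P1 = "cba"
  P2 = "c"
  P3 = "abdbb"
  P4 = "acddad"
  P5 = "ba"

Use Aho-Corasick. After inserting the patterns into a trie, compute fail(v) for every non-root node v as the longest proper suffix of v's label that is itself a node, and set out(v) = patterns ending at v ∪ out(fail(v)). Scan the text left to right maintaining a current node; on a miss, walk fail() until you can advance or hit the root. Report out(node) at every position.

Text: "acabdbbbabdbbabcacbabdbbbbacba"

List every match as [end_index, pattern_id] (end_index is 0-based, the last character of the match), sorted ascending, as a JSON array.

Construct AC machine:
Trie (insert patterns):
  0='ε' goto a→5 b→15 c→1
  1='c' goto b→3 d→2  [P2 ends]
  2='cd' goto ·  [P0 ends]
  3='cb' goto a→4
  4='cba' goto ·  [P1 ends]
  5='a' goto b→6 c→10
  6='ab' goto d→7
  7='abd' goto b→8
  8='abdb' goto b→9
  9='abdbb' goto ·  [P3 ends]
  10='ac' goto d→11
  11='acd' goto d→12
  12='acdd' goto a→13
  13='acdda' goto d→14
  14='acddad' goto ·  [P4 ends]
  15='b' goto a→16
  16='ba' goto ·  [P5 ends]

Failure links (BFS by depth):
  fail(1) 'c': from fail(0)=0 chase 'c': 0 ⇒ 0;  out={2}∪out(0)={2}
  fail(5) 'a': from fail(0)=0 chase 'a': 0 ⇒ 0;  out=∅∪out(0)=∅
  fail(15) 'b': from fail(0)=0 chase 'b': 0 ⇒ 0;  out=∅∪out(0)=∅
  fail(2) 'cd': from fail(1)=0 chase 'd': 0 ⇒ 0;  out={0}∪out(0)={0}
  fail(3) 'cb': from fail(1)=0 chase 'b': 0 ⇒ 15;  out=∅∪out(15)=∅
  fail(6) 'ab': from fail(5)=0 chase 'b': 0 ⇒ 15;  out=∅∪out(15)=∅
  fail(10) 'ac': from fail(5)=0 chase 'c': 0 ⇒ 1;  out=∅∪out(1)={2}
  fail(16) 'ba': from fail(15)=0 chase 'a': 0 ⇒ 5;  out={5}∪out(5)={5}
  fail(4) 'cba': from fail(3)=15 chase 'a': 15 ⇒ 16;  out={1}∪out(16)={1,5}
  fail(7) 'abd': from fail(6)=15 chase 'd': 15→0 ⇒ 0;  out=∅∪out(0)=∅
  fail(11) 'acd': from fail(10)=1 chase 'd': 1 ⇒ 2;  out=∅∪out(2)={0}
  fail(8) 'abdb': from fail(7)=0 chase 'b': 0 ⇒ 15;  out=∅∪out(15)=∅
  fail(12) 'acdd': from fail(11)=2 chase 'd': 2→0 ⇒ 0;  out=∅∪out(0)=∅
  fail(9) 'abdbb': from fail(8)=15 chase 'b': 15→0 ⇒ 15;  out={3}∪out(15)={3}
  fail(13) 'acdda': from fail(12)=0 chase 'a': 0 ⇒ 5;  out=∅∪out(5)=∅
  fail(14) 'acddad': from fail(13)=5 chase 'd': 5→0 ⇒ 0;  out={4}∪out(0)={4}

Run:
pos 0 'a': at 5
pos 1 'c': at 10  → match P2@[1:1]
pos 2 'a': at 5 ·f
pos 3 'b': at 6
pos 4 'd': at 7
pos 5 'b': at 8
pos 6 'b': at 9  → match P3@[2:6]
pos 7 'b': at 15 ·f
pos 8 'a': at 16  → match P5@[7:8]
pos 9 'b': at 6 ·f
pos 10 'd': at 7
pos 11 'b': at 8
pos 12 'b': at 9  → match P3@[8:12]
pos 13 'a': at 16 ·f  → match P5@[12:13]
pos 14 'b': at 6 ·f
pos 15 'c': at 1 ·f  → match P2@[15:15]
pos 16 'a': at 5 ·f
pos 17 'c': at 10  → match P2@[17:17]
pos 18 'b': at 3 ·f
pos 19 'a': at 4  → match P1@[17:19],P5@[18:19]
pos 20 'b': at 6 ·f
pos 21 'd': at 7
pos 22 'b': at 8
pos 23 'b': at 9  → match P3@[19:23]
pos 24 'b': at 15 ·f
pos 25 'b': at 15 ·f
pos 26 'a': at 16  → match P5@[25:26]
pos 27 'c': at 10 ·f  → match P2@[27:27]
pos 28 'b': at 3 ·f
pos 29 'a': at 4  → match P1@[27:29],P5@[28:29]

All matches (sorted): [[1,2],[6,3],[8,5],[12,3],[13,5],[15,2],[17,2],[19,1],[19,5],[23,3],[26,5],[27,2],[29,1],[29,5]]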